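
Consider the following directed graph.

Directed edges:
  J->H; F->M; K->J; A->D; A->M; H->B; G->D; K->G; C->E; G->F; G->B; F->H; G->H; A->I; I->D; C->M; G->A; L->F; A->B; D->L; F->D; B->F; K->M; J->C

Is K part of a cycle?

K lies on a cycle iff there is a path from K back to itself.
Exploring from K, it never reaches itself; equivalently, its strongly connected component is a singleton.

No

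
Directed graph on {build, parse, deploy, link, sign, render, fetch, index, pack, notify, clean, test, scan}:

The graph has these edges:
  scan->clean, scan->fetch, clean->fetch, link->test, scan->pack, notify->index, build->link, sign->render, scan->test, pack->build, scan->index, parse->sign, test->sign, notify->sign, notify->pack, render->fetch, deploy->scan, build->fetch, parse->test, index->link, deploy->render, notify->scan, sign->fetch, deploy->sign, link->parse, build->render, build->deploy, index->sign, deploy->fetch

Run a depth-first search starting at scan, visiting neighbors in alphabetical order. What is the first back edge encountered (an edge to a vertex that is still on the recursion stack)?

deploy->scan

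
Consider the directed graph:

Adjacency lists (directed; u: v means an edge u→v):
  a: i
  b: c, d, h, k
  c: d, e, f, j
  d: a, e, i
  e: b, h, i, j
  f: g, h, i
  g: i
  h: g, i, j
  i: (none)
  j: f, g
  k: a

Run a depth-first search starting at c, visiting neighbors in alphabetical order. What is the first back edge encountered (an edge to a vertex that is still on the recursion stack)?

b→c

DFS from c (visiting neighbors in alphabetical order); mark gray on enter, black on exit:
c gray
  d gray
    a gray
      i gray
      i black
    a black
    e gray
      b gray
        b→c: c is gray → back edge
First back edge: b → c.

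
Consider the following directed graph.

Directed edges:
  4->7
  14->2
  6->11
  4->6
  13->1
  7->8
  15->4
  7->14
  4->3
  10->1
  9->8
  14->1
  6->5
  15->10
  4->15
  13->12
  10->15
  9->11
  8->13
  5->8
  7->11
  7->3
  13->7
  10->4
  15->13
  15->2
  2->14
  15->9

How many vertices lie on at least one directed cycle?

8

A vertex is on a directed cycle iff it belongs to a strongly connected component of size ≥ 2 (or has a self-loop).
The vertices on cycles are {2, 4, 7, 8, 10, 13, 14, 15} — 8 in total.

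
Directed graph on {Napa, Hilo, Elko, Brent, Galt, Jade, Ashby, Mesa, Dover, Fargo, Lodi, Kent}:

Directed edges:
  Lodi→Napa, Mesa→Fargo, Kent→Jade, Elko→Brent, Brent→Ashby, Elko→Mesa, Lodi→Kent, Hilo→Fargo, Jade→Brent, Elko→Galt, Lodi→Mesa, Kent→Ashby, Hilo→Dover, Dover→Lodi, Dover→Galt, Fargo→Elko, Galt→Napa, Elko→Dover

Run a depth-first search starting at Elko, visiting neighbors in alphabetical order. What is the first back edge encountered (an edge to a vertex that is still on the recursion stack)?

DFS from Elko (visiting neighbors in alphabetical order); mark gray on enter, black on exit:
Elko gray
  Brent gray
    Ashby gray
    Ashby black
  Brent black
  Dover gray
    Galt gray
      Napa gray
      Napa black
    Galt black
    Lodi gray
      Kent gray
        Kent→Ashby: Ashby black — skip
        Jade gray
          Jade→Brent: Brent black — skip
        Jade black
      Kent black
      Mesa gray
        Fargo gray
          Fargo→Elko: Elko is gray → back edge
First back edge: Fargo → Elko.

Fargo→Elko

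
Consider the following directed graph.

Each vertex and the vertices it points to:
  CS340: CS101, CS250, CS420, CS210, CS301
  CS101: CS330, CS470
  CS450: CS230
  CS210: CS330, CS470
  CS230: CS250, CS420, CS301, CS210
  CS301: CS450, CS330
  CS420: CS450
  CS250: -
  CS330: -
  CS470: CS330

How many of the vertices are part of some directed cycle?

A vertex is on a directed cycle iff it belongs to a strongly connected component of size ≥ 2 (or has a self-loop).
The vertices on cycles are {CS230, CS301, CS420, CS450} — 4 in total.

4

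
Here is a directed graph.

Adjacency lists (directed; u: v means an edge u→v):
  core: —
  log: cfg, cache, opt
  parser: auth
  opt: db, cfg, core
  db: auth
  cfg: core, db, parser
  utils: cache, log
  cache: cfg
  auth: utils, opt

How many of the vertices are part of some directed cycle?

8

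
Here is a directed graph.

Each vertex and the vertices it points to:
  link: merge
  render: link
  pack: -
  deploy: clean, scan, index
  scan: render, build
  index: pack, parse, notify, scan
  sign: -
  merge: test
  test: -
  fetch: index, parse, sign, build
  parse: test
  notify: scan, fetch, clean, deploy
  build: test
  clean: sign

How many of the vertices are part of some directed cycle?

A vertex is on a directed cycle iff it belongs to a strongly connected component of size ≥ 2 (or has a self-loop).
The vertices on cycles are {fetch, index, deploy, notify} — 4 in total.

4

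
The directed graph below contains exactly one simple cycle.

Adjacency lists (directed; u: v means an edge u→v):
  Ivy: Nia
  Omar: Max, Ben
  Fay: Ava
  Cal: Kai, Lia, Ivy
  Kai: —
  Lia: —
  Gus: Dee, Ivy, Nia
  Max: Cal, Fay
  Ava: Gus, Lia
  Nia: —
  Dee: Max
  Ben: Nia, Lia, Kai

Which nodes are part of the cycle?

DFS with gray/black marking from Max:
Max gray
  Cal gray
    Kai gray
    Kai black
    Lia gray
    Lia black
    Ivy gray
      Nia gray
      Nia black
    Ivy black
  Cal black
  Fay gray
    Ava gray
      Gus gray
        Dee gray
          Dee→Max: Max is gray → back edge
Back edge closes the cycle Max → Fay → Ava → Gus → Dee → Max; its vertices are {Ava, Dee, Fay, Gus, Max}.

Ava, Dee, Fay, Gus, Max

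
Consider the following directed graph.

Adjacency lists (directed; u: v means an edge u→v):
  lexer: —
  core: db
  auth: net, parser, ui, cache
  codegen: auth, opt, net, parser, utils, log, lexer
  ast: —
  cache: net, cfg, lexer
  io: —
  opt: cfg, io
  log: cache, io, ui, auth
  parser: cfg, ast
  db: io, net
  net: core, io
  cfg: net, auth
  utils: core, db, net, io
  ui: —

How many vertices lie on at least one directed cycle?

A vertex is on a directed cycle iff it belongs to a strongly connected component of size ≥ 2 (or has a self-loop).
The vertices on cycles are {db, cfg, net, auth, core, cache, parser} — 7 in total.

7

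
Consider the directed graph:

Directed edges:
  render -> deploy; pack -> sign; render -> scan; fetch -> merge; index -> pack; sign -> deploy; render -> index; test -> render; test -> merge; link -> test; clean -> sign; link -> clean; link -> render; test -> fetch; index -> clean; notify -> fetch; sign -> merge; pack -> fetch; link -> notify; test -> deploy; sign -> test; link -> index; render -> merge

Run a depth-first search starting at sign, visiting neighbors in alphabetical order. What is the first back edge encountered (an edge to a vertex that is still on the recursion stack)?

DFS from sign (visiting neighbors in alphabetical order); mark gray on enter, black on exit:
sign gray
  deploy gray
  deploy black
  merge gray
  merge black
  test gray
    test→deploy: deploy black — skip
    fetch gray
      fetch→merge: merge black — skip
    fetch black
    test→merge: merge black — skip
    render gray
      render→deploy: deploy black — skip
      index gray
        clean gray
          clean→sign: sign is gray → back edge
First back edge: clean → sign.

clean->sign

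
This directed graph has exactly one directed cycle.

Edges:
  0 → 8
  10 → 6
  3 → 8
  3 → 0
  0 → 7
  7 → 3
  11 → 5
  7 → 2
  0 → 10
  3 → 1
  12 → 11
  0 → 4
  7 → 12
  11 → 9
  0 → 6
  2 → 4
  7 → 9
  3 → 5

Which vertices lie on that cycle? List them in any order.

0, 3, 7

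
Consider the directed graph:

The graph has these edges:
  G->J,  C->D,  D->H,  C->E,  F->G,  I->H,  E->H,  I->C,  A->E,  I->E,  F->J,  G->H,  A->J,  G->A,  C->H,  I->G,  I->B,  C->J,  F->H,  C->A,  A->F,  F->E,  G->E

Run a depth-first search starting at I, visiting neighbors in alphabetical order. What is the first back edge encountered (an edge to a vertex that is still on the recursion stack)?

G→A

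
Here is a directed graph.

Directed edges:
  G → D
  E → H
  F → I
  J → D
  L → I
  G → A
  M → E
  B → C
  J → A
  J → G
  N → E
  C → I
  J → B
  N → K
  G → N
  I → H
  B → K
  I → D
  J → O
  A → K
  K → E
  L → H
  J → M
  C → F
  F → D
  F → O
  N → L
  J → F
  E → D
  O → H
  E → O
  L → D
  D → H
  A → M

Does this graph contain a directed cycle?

No

DFS with white/gray/black marking, starting from N:
N gray
  L gray
    I gray
      D gray
        H gray
        H black
      D black
      I→H: H black — skip
    I black
    L→D: D black — skip
    L→H: H black — skip
  L black
  E gray
    O gray
      O→H: H black — skip
    O black
    E→H: H black — skip
    E→D: D black — skip
  E black
  K gray
    K→E: E black — skip
  K black
N black
A gray
  A→K: K black — skip
  M gray
    M→E: E black — skip
  M black
A black
B gray
  B→K: K black — skip
  C gray
    C→I: I black — skip
    F gray
      F→I: I black — skip
      F→O: O black — skip
      F→D: D black — skip
    F black
  C black
B black
G gray
  G→D: D black — skip
  G→N: N black — skip
  G→A: A black — skip
G black
J gray
  J→A: A black — skip
  J→G: G black — skip
  J→D: D black — skip
  J→B: B black — skip
  J→M: M black — skip
  J→O: O black — skip
  J→F: F black — skip
J black
Every edge goes to a white or black vertex — no back edge, so the graph is acyclic.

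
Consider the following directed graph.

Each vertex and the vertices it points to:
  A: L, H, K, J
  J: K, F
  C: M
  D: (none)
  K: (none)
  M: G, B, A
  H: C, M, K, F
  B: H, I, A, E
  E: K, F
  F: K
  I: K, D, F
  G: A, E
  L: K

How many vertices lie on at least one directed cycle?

A vertex is on a directed cycle iff it belongs to a strongly connected component of size ≥ 2 (or has a self-loop).
The vertices on cycles are {A, B, C, G, H, M} — 6 in total.

6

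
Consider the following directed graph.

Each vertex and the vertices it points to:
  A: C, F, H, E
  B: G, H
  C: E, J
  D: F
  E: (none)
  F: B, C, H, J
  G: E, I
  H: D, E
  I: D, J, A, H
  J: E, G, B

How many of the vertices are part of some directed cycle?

9

A vertex is on a directed cycle iff it belongs to a strongly connected component of size ≥ 2 (or has a self-loop).
The vertices on cycles are {A, B, C, D, F, G, H, I, J} — 9 in total.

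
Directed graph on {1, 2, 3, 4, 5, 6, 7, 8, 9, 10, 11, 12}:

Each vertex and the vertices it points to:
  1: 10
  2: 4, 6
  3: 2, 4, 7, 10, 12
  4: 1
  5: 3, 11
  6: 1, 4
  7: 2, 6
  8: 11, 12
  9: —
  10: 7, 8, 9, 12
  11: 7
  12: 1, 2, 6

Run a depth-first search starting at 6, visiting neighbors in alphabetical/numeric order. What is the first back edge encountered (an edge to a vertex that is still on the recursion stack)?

4→1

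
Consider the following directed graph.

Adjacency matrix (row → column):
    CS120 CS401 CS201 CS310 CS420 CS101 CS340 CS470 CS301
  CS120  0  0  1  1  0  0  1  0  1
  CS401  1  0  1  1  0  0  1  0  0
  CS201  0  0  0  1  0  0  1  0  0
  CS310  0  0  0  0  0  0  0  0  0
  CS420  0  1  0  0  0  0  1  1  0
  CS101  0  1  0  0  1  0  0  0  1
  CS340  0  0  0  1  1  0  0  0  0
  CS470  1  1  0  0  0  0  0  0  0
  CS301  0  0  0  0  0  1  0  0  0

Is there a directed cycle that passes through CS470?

CS470 is on a cycle iff CS470 can reach itself via ≥1 edge.
CS470 → CS401 → CS340 → CS420 → CS470 — yes.

Yes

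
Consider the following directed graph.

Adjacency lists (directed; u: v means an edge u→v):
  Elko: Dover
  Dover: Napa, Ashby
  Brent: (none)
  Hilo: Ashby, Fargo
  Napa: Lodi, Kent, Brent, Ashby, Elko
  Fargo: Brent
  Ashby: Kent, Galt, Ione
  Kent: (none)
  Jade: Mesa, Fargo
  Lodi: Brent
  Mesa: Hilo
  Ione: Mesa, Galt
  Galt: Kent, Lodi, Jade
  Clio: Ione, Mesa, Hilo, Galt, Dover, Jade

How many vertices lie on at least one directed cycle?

9

A vertex is on a directed cycle iff it belongs to a strongly connected component of size ≥ 2 (or has a self-loop).
The vertices on cycles are {Elko, Galt, Hilo, Ione, Jade, Mesa, Napa, Ashby, Dover} — 9 in total.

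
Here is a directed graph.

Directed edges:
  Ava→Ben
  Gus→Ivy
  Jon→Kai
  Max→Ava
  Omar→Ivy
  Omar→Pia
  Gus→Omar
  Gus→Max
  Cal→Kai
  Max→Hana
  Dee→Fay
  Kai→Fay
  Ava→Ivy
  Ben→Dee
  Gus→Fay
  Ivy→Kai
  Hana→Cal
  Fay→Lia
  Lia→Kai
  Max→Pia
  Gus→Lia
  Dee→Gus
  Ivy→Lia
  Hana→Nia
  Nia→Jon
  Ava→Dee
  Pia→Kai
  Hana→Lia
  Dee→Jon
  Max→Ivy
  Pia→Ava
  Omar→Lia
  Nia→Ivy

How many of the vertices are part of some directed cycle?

A vertex is on a directed cycle iff it belongs to a strongly connected component of size ≥ 2 (or has a self-loop).
The vertices on cycles are {Ava, Ben, Dee, Fay, Gus, Kai, Lia, Max, Pia, Omar} — 10 in total.

10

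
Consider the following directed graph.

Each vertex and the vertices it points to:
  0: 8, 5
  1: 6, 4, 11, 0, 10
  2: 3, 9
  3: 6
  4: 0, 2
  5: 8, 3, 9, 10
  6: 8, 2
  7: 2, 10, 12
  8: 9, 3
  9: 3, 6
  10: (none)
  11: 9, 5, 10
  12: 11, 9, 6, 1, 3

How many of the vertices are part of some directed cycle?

5

A vertex is on a directed cycle iff it belongs to a strongly connected component of size ≥ 2 (or has a self-loop).
The vertices on cycles are {2, 3, 6, 8, 9} — 5 in total.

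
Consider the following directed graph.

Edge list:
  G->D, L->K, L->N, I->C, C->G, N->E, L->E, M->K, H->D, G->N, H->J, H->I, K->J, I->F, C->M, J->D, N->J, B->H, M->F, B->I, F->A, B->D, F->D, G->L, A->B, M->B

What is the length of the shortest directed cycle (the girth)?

For each vertex v, BFS finds the shortest path from v back to v.
The shortest such closed walk is C → M → B → I → C, length 4.

4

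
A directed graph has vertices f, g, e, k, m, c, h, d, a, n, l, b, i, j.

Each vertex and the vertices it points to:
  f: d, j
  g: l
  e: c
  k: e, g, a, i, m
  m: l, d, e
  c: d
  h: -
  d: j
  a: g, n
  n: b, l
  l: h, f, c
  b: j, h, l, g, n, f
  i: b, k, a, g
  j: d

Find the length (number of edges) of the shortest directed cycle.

For each vertex v, BFS finds the shortest path from v back to v.
The shortest such closed walk is i → k → i, length 2.

2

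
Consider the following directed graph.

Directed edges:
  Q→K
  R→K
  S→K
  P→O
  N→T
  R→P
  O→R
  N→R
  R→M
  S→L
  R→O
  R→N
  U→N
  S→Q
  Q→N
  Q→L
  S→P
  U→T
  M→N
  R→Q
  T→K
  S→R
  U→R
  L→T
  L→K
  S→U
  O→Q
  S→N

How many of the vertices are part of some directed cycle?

A vertex is on a directed cycle iff it belongs to a strongly connected component of size ≥ 2 (or has a self-loop).
The vertices on cycles are {M, N, O, P, Q, R} — 6 in total.

6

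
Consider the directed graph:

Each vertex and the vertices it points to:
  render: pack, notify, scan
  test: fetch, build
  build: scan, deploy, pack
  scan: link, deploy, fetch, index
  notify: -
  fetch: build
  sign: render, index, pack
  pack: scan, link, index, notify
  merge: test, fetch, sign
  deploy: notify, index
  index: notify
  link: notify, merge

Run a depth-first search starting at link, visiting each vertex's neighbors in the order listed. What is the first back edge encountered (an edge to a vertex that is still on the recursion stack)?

DFS from link (visiting each vertex's neighbors in the order listed); mark gray on enter, black on exit:
link gray
  notify gray
  notify black
  merge gray
    test gray
      fetch gray
        build gray
          scan gray
            scan→link: link is gray → back edge
First back edge: scan → link.

scan->link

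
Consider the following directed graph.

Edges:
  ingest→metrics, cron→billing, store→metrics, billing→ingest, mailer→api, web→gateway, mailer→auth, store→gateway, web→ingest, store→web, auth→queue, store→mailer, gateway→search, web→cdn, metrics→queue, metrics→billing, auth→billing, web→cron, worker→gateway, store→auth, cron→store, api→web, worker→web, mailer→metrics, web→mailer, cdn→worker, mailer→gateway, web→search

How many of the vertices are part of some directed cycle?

10

A vertex is on a directed cycle iff it belongs to a strongly connected component of size ≥ 2 (or has a self-loop).
The vertices on cycles are {api, cdn, web, cron, store, ingest, mailer, worker, billing, metrics} — 10 in total.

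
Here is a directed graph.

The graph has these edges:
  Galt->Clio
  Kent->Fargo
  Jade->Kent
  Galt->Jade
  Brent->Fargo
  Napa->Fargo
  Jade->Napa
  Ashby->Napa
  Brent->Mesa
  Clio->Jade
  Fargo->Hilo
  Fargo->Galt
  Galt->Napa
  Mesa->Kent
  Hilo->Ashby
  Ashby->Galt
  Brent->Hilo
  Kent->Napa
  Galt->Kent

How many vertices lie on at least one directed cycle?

8

A vertex is on a directed cycle iff it belongs to a strongly connected component of size ≥ 2 (or has a self-loop).
The vertices on cycles are {Clio, Galt, Hilo, Jade, Kent, Napa, Ashby, Fargo} — 8 in total.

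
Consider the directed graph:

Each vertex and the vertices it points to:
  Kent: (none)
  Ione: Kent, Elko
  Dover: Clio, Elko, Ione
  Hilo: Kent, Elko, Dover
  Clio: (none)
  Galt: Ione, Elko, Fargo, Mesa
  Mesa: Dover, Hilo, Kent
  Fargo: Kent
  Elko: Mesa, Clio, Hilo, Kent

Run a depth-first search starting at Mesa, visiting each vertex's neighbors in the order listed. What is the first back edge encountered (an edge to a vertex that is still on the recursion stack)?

Elko→Mesa

DFS from Mesa (visiting each vertex's neighbors in the order listed); mark gray on enter, black on exit:
Mesa gray
  Dover gray
    Clio gray
    Clio black
    Elko gray
      Elko→Mesa: Mesa is gray → back edge
First back edge: Elko → Mesa.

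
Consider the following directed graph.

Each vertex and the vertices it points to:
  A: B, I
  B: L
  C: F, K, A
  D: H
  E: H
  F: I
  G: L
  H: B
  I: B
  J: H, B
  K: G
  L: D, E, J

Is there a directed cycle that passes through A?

A lies on a cycle iff there is a path from A back to itself.
Exploring from A, it never reaches itself; equivalently, its strongly connected component is a singleton.

No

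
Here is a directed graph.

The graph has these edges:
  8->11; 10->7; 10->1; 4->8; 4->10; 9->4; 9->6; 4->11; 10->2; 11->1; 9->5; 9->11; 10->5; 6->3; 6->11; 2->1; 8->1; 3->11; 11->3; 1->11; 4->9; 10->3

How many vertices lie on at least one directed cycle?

5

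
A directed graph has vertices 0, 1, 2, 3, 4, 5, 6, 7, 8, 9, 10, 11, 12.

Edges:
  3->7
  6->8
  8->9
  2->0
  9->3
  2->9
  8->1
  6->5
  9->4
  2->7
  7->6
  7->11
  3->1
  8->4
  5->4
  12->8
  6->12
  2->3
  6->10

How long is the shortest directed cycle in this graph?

5

For each vertex v, BFS finds the shortest path from v back to v.
The shortest such closed walk is 3 → 7 → 6 → 8 → 9 → 3, length 5.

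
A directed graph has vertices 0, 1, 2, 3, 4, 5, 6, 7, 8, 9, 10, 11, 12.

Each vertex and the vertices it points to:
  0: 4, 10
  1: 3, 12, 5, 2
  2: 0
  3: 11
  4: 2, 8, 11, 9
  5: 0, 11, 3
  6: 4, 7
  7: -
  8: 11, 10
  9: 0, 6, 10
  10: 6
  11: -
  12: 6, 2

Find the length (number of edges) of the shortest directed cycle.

For each vertex v, BFS finds the shortest path from v back to v.
The shortest such closed walk is 6 → 4 → 9 → 6, length 3.

3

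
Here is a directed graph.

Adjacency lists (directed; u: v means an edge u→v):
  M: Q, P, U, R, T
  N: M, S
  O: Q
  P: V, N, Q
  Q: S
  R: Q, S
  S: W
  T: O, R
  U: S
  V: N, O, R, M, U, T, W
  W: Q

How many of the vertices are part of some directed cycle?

A vertex is on a directed cycle iff it belongs to a strongly connected component of size ≥ 2 (or has a self-loop).
The vertices on cycles are {M, N, P, Q, S, V, W} — 7 in total.

7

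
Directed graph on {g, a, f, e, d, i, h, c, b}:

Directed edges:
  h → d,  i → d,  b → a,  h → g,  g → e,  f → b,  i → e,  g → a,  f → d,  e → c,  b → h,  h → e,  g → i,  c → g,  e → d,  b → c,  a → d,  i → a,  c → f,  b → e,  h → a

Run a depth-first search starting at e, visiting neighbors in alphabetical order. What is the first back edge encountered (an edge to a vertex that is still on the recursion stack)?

DFS from e (visiting neighbors in alphabetical order); mark gray on enter, black on exit:
e gray
  c gray
    f gray
      b gray
        a gray
          d gray
          d black
        a black
        b→c: c is gray → back edge
First back edge: b → c.

b→c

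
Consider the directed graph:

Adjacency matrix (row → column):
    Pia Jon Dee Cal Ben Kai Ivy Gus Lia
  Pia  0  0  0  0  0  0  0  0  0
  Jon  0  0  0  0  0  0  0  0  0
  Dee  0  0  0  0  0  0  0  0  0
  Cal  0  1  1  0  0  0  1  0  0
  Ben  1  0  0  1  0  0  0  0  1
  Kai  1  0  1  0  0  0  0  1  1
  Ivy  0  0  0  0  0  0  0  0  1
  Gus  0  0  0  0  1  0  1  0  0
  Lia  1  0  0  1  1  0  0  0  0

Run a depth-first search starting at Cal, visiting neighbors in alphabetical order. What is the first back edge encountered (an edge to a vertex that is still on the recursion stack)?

Ben->Cal

DFS from Cal (visiting neighbors in alphabetical order); mark gray on enter, black on exit:
Cal gray
  Dee gray
  Dee black
  Ivy gray
    Lia gray
      Ben gray
        Ben→Cal: Cal is gray → back edge
First back edge: Ben → Cal.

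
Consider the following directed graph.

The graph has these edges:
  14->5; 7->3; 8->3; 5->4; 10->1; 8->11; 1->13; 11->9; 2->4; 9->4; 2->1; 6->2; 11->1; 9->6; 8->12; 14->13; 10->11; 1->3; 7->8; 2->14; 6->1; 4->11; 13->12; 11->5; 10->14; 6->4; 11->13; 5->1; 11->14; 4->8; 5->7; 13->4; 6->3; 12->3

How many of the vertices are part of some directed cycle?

11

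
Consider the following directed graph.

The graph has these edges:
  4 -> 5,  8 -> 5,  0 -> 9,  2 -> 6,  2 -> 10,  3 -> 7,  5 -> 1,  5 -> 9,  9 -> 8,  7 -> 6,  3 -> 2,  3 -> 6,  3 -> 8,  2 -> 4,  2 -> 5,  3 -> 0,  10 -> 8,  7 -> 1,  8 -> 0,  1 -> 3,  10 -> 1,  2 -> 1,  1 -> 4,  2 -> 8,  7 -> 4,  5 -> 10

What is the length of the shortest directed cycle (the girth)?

For each vertex v, BFS finds the shortest path from v back to v.
The shortest such closed walk is 3 → 7 → 1 → 3, length 3.

3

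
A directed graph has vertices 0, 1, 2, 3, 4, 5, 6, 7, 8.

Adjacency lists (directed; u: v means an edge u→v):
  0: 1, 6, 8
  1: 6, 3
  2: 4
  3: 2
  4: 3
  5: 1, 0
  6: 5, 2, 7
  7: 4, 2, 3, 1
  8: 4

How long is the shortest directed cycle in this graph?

3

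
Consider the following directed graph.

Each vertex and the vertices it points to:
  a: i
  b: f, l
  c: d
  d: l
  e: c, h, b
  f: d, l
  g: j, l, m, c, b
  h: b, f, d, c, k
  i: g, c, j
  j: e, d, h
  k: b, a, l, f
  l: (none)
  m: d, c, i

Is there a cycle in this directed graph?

Yes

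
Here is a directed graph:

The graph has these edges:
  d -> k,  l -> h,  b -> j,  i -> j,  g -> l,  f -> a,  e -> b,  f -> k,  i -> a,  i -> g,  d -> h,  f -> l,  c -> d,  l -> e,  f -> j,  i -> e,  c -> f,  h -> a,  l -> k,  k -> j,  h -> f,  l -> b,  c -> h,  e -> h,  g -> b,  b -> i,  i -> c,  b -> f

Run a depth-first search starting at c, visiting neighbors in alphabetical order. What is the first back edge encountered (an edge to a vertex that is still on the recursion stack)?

DFS from c (visiting neighbors in alphabetical order); mark gray on enter, black on exit:
c gray
  d gray
    h gray
      a gray
      a black
      f gray
        f→a: a black — skip
        j gray
        j black
        k gray
          k→j: j black — skip
        k black
        l gray
          b gray
            b→f: f is gray → back edge
First back edge: b → f.

b->f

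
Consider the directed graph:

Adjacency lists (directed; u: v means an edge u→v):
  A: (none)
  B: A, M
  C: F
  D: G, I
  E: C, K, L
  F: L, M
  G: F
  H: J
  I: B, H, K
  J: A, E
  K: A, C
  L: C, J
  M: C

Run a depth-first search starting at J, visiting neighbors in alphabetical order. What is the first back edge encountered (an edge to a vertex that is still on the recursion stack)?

L->C

DFS from J (visiting neighbors in alphabetical order); mark gray on enter, black on exit:
J gray
  A gray
  A black
  E gray
    C gray
      F gray
        L gray
          L→C: C is gray → back edge
First back edge: L → C.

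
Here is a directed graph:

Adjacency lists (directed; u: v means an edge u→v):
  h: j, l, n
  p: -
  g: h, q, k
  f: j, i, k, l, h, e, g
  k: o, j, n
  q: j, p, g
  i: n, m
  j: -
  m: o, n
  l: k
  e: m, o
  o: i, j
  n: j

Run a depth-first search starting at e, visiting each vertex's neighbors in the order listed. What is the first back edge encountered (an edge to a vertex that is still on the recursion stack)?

i→m

DFS from e (visiting each vertex's neighbors in the order listed); mark gray on enter, black on exit:
e gray
  m gray
    o gray
      i gray
        n gray
          j gray
          j black
        n black
        i→m: m is gray → back edge
First back edge: i → m.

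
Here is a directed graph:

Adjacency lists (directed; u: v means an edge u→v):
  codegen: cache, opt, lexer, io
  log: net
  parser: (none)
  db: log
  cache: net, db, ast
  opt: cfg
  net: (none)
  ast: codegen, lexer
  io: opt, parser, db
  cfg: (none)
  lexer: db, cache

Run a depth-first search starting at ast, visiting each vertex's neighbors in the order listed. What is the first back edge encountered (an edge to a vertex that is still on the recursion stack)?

cache->ast

DFS from ast (visiting each vertex's neighbors in the order listed); mark gray on enter, black on exit:
ast gray
  codegen gray
    cache gray
      net gray
      net black
      db gray
        log gray
          log→net: net black — skip
        log black
      db black
      cache→ast: ast is gray → back edge
First back edge: cache → ast.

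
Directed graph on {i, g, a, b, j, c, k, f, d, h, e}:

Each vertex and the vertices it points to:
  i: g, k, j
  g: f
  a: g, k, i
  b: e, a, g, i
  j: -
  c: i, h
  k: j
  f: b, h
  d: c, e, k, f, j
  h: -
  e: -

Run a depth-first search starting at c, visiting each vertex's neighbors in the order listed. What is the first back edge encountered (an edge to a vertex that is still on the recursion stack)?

a→g

DFS from c (visiting each vertex's neighbors in the order listed); mark gray on enter, black on exit:
c gray
  i gray
    g gray
      f gray
        b gray
          e gray
          e black
          a gray
            a→g: g is gray → back edge
First back edge: a → g.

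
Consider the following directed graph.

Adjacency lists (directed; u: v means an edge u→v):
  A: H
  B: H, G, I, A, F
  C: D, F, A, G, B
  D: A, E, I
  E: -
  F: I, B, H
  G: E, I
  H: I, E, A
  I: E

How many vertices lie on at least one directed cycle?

A vertex is on a directed cycle iff it belongs to a strongly connected component of size ≥ 2 (or has a self-loop).
The vertices on cycles are {A, B, F, H} — 4 in total.

4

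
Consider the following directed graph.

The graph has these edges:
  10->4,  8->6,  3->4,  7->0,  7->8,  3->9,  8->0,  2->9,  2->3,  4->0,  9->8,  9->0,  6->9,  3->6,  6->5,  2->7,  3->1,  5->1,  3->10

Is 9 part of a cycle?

9 is on a cycle iff 9 can reach itself via ≥1 edge.
9 → 8 → 6 → 9 — yes.

Yes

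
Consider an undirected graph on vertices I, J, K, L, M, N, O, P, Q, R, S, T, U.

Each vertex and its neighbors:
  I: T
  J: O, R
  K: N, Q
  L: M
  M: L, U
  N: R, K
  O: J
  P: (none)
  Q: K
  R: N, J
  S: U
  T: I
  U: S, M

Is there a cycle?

DFS, tracking each vertex's parent; an edge to a visited non-parent vertex closes a cycle.
Start from K:
visit K (parent –)
  visit N (parent K)
    visit R (parent N)
      R–N: parent, skip
      visit J (parent R)
        visit O (parent J)
          O–J: parent, skip
        J–R: parent, skip
    N–K: parent, skip
  visit Q (parent K)
    Q–K: parent, skip
visit I (parent –)
  visit T (parent I)
    T–I: parent, skip
visit L (parent –)
  visit M (parent L)
    M–L: parent, skip
    visit U (parent M)
      visit S (parent U)
        S–U: parent, skip
      U–M: parent, skip
visit P (parent –)
No non-parent visited neighbor found — the graph is a forest.

No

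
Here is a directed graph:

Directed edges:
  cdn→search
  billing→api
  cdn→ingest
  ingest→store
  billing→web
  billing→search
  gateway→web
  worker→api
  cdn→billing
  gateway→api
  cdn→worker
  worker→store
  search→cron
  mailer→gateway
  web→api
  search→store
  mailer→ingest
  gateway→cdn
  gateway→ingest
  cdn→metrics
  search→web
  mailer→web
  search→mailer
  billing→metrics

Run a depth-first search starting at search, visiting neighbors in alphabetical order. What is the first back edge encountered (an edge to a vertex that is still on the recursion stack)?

DFS from search (visiting neighbors in alphabetical order); mark gray on enter, black on exit:
search gray
  cron gray
  cron black
  mailer gray
    gateway gray
      api gray
      api black
      cdn gray
        billing gray
          billing→api: api black — skip
          metrics gray
          metrics black
          billing→search: search is gray → back edge
First back edge: billing → search.

billing→search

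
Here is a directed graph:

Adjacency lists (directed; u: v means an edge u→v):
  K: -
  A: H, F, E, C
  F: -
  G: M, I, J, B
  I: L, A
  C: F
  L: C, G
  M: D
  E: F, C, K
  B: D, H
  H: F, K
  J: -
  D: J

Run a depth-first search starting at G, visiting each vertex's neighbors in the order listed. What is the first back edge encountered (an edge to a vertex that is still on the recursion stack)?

L->G

DFS from G (visiting each vertex's neighbors in the order listed); mark gray on enter, black on exit:
G gray
  M gray
    D gray
      J gray
      J black
    D black
  M black
  I gray
    L gray
      C gray
        F gray
        F black
      C black
      L→G: G is gray → back edge
First back edge: L → G.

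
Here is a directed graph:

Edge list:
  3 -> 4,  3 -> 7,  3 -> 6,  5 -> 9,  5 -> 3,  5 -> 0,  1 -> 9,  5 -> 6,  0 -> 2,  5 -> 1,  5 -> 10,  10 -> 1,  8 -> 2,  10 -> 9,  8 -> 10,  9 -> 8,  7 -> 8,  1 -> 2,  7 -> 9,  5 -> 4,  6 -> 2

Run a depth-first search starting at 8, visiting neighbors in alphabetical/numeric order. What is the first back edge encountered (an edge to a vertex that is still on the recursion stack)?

DFS from 8 (visiting neighbors in alphabetical/numeric order); mark gray on enter, black on exit:
8 gray
  2 gray
  2 black
  10 gray
    1 gray
      1→2: 2 black — skip
      9 gray
        9→8: 8 is gray → back edge
First back edge: 9 → 8.

9→8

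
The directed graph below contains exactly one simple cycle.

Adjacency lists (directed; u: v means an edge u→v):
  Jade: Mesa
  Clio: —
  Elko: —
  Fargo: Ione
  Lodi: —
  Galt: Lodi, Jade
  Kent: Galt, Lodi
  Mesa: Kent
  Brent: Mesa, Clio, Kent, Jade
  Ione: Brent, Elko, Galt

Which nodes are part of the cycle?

Galt, Jade, Kent, Mesa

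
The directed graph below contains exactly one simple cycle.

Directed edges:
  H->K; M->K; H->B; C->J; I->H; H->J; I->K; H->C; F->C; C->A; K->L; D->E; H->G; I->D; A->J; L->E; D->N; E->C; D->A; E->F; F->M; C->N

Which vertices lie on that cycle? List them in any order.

E, F, K, L, M

DFS with gray/black marking from K:
K gray
  L gray
    E gray
      C gray
        A gray
          J gray
          J black
        A black
        N gray
        N black
        C→J: J black — skip
      C black
      F gray
        F→C: C black — skip
        M gray
          M→K: K is gray → back edge
Back edge closes the cycle K → L → E → F → M → K; its vertices are {E, F, K, L, M}.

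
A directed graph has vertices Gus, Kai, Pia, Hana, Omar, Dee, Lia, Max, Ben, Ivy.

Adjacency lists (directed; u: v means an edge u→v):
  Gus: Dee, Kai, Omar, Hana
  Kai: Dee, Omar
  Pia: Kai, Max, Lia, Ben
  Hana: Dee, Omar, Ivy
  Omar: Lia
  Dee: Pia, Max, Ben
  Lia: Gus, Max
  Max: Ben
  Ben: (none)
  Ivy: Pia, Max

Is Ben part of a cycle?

Ben lies on a cycle iff there is a path from Ben back to itself.
Exploring from Ben, it never reaches itself; equivalently, its strongly connected component is a singleton.

No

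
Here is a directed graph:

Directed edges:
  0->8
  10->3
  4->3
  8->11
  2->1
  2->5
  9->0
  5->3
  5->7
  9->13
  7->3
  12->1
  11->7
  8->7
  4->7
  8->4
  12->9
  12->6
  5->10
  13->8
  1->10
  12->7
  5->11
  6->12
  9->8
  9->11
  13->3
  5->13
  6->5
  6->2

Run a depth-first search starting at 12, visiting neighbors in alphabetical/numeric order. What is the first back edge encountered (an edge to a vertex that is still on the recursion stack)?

6->12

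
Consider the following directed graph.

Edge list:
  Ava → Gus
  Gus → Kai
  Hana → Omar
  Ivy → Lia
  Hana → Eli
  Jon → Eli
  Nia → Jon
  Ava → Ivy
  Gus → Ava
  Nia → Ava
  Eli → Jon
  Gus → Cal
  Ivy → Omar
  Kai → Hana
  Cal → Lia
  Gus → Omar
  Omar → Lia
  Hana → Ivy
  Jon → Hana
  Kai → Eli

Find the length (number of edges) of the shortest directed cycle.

2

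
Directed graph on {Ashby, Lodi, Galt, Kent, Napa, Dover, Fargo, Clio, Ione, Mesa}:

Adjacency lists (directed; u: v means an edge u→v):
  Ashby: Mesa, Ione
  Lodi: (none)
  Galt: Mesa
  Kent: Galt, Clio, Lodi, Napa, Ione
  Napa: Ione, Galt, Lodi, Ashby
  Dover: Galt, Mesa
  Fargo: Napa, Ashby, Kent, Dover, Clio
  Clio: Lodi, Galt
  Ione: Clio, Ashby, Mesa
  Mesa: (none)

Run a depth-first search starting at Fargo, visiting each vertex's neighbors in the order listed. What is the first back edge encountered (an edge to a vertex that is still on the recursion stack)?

Ashby->Ione

DFS from Fargo (visiting each vertex's neighbors in the order listed); mark gray on enter, black on exit:
Fargo gray
  Napa gray
    Ione gray
      Clio gray
        Lodi gray
        Lodi black
        Galt gray
          Mesa gray
          Mesa black
        Galt black
      Clio black
      Ashby gray
        Ashby→Mesa: Mesa black — skip
        Ashby→Ione: Ione is gray → back edge
First back edge: Ashby → Ione.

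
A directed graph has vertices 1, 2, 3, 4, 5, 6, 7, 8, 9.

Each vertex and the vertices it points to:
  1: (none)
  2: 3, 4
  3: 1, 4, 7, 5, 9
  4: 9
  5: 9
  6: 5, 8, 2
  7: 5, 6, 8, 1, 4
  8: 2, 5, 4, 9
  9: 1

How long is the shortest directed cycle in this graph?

For each vertex v, BFS finds the shortest path from v back to v.
The shortest such closed walk is 2 → 3 → 7 → 8 → 2, length 4.

4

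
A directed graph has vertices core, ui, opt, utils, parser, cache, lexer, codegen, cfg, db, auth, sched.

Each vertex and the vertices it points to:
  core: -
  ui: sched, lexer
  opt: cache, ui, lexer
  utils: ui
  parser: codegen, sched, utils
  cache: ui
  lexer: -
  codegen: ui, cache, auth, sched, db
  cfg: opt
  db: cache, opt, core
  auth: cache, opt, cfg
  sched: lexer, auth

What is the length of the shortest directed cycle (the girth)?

4

For each vertex v, BFS finds the shortest path from v back to v.
The shortest such closed walk is auth → opt → ui → sched → auth, length 4.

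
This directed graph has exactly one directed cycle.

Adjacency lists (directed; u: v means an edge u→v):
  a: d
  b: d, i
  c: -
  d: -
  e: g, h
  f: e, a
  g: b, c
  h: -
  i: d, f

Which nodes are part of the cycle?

DFS with gray/black marking from f:
f gray
  e gray
    g gray
      b gray
        d gray
        d black
        i gray
          i→d: d black — skip
          i→f: f is gray → back edge
Back edge closes the cycle f → e → g → b → i → f; its vertices are {b, e, f, g, i}.

b, e, f, g, i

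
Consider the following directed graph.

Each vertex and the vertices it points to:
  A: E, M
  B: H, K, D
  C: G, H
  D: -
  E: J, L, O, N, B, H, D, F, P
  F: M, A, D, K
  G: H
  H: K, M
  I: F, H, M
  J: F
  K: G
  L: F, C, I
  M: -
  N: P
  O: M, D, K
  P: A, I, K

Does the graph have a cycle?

Yes

DFS with white/gray/black marking, starting from C:
C gray
  G gray
    H gray
      K gray
        K→G: G is gray → back edge
Back edge found, so a cycle exists: G → H → K → G.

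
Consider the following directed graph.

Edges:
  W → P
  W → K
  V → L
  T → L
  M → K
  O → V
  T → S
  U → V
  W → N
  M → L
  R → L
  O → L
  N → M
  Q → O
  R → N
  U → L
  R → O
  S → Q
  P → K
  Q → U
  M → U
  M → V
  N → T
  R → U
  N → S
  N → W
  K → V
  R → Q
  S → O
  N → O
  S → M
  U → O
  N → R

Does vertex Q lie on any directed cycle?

Q lies on a cycle iff there is a path from Q back to itself.
Exploring from Q, it never reaches itself; equivalently, its strongly connected component is a singleton.

No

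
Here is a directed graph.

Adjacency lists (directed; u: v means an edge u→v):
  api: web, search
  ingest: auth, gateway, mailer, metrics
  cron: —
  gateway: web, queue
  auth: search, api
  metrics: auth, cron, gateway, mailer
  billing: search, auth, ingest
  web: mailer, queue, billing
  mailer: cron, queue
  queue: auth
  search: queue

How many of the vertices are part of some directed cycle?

10

A vertex is on a directed cycle iff it belongs to a strongly connected component of size ≥ 2 (or has a self-loop).
The vertices on cycles are {api, web, auth, queue, ingest, mailer, search, billing, gateway, metrics} — 10 in total.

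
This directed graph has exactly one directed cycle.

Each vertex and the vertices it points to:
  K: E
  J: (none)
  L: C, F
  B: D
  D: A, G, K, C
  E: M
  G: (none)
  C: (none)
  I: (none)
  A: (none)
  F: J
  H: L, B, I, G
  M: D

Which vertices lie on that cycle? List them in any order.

DFS with gray/black marking from D:
D gray
  A gray
  A black
  G gray
  G black
  K gray
    E gray
      M gray
        M→D: D is gray → back edge
Back edge closes the cycle D → K → E → M → D; its vertices are {D, E, K, M}.

D, E, K, M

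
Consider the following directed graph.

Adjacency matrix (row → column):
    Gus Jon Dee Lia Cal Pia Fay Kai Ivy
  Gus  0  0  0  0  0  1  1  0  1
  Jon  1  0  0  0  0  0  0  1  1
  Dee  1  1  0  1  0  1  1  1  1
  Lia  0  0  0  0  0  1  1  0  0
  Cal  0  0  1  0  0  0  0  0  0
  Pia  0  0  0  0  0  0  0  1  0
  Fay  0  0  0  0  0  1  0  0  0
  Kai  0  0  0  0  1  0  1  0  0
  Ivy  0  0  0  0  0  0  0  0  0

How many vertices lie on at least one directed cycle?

8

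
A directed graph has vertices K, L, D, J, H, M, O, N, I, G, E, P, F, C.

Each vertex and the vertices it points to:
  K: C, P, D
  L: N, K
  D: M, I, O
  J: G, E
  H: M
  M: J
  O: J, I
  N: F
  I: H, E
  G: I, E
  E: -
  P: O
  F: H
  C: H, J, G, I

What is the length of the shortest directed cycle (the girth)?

For each vertex v, BFS finds the shortest path from v back to v.
The shortest such closed walk is M → J → G → I → H → M, length 5.

5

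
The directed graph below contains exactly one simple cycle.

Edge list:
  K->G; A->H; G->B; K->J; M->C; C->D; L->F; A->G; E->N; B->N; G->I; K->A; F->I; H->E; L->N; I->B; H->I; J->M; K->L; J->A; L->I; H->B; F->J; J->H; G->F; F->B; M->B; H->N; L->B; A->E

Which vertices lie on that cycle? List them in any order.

A, F, G, J

DFS with gray/black marking from J:
J gray
  H gray
    E gray
      N gray
      N black
    E black
    B gray
      B→N: N black — skip
    B black
    I gray
      I→B: B black — skip
    I black
    H→N: N black — skip
  H black
  A gray
    A→H: H black — skip
    A→E: E black — skip
    G gray
      G→I: I black — skip
      G→B: B black — skip
      F gray
        F→I: I black — skip
        F→J: J is gray → back edge
Back edge closes the cycle J → A → G → F → J; its vertices are {A, F, G, J}.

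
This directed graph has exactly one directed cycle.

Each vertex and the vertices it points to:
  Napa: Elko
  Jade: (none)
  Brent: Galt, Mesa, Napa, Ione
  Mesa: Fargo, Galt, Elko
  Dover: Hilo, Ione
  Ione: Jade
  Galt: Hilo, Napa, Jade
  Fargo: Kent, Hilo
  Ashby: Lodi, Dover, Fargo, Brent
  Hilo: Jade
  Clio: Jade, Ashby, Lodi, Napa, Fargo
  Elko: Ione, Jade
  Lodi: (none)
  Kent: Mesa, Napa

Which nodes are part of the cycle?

DFS with gray/black marking from Mesa:
Mesa gray
  Fargo gray
    Kent gray
      Kent→Mesa: Mesa is gray → back edge
Back edge closes the cycle Mesa → Fargo → Kent → Mesa; its vertices are {Kent, Mesa, Fargo}.

Kent, Mesa, Fargo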